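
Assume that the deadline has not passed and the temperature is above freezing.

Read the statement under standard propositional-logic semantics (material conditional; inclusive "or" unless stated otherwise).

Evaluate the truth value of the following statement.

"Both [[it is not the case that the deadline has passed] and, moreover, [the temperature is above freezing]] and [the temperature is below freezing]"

false

Let L = "the deadline has passed" (False), Q = "the temperature is below freezing" (False).
Parsed as (not L and not Q) and Q

not L = not False = True
not Q = not False = True
not L and not Q = True and True = True
(not L and not Q) and Q = True and False = False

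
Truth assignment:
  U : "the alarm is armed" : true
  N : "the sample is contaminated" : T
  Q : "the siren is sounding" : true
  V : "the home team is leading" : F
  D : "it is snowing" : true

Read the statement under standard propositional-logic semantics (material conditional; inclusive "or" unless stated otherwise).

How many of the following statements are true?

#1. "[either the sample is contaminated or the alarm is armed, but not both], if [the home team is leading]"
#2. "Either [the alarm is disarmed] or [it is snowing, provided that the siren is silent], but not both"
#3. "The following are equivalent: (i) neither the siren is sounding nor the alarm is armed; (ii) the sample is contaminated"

2

#1: Parsed as V -> (N xor U)

N xor U = True xor True = False
V -> (N xor U) = False -> False = True
So #1 is true.

#2: Parsed as not U xor (not Q -> D)

not U = not True = False
not Q = not True = False
not Q -> D = False -> True = True
not U xor (not Q -> D) = False xor True = True
So #2 is true.

#3: Formalization: (Q nor U) iff N

Q nor U = True nor True = False
(Q nor U) iff N = False iff True = False
So #3 is false.

2 of the 3 statements are true.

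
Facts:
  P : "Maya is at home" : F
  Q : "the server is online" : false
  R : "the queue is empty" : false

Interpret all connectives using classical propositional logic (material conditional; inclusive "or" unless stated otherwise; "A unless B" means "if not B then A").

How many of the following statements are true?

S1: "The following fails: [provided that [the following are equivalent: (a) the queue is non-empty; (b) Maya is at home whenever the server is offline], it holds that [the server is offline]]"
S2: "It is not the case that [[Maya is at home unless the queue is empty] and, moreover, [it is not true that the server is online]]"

S1: Formalization: not ((not R iff (not Q -> P)) -> not Q)

not R = not False = True
not Q = not False = True
not Q -> P = True -> False = False
not R iff (not Q -> P) = True iff False = False
not Q = not False = True
(not R iff (not Q -> P)) -> not Q = False -> True = True
not ((not R iff (not Q -> P)) -> not Q) = not True = False
Hence S1 is false.

S2: Formalization: not ((P or R) and not Q)

P or R = False or False = False
not Q = not False = True
(P or R) and not Q = False and True = False
not ((P or R) and not Q) = not False = True
Thus S2 is true.

True statements: 1 (S2).

1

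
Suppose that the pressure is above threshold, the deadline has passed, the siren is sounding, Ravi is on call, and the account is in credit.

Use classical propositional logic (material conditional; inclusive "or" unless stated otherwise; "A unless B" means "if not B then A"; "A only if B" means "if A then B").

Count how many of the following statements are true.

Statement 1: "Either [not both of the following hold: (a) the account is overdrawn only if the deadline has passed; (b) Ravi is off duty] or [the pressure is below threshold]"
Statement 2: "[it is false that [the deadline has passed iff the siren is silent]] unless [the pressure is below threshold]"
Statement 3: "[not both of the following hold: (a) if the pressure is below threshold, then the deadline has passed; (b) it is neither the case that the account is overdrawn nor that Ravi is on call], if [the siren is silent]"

Let U = "the account is overdrawn" (F), Q = "the deadline has passed" (T), S = "Ravi is on call" (T), P = "the pressure is above threshold" (T), R = "the siren is sounding" (T).

Statement 1: Parsed as ((U -> Q) nand ~S) | ~P

U -> Q = F -> T = T
~S = ~T = F
(U -> Q) nand ~S = T nand F = T
~P = ~T = F
((U -> Q) nand ~S) | ~P = T | F = T
Hence Statement 1 is true.

Statement 2: This is ~(Q <-> ~R) | ~P.

~R = ~T = F
Q <-> ~R = T <-> F = F
~(Q <-> ~R) = ~F = T
~P = ~T = F
~(Q <-> ~R) | ~P = T | F = T
Thus Statement 2 is true.

Statement 3: In symbols: ~R -> ((~P -> Q) nand (U nor S))

~R = ~T = F
~P = ~T = F
~P -> Q = F -> T = T
U nor S = F nor T = F
(~P -> Q) nand (U nor S) = T nand F = T
~R -> ((~P -> Q) nand (U nor S)) = F -> T = T
Thus Statement 3 is true.

True statements: 3.

3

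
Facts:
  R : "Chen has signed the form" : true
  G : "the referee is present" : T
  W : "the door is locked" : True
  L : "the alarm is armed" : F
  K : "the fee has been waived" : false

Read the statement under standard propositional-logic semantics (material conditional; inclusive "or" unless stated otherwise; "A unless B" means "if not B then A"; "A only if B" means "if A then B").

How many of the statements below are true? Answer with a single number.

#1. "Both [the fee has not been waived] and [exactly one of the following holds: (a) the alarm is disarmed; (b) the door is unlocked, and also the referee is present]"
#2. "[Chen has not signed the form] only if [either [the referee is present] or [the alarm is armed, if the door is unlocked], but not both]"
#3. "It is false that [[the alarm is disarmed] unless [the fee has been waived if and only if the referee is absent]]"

#1: In symbols: not K and (not L xor (not W and G))

not K = not False = True
not L = not False = True
not W = not True = False
not W and G = False and True = False
not L xor (not W and G) = True xor False = True
not K and (not L xor (not W and G)) = True and True = True
So #1 is true.

#2: In symbols: not R -> (G xor (not W -> L))

not R = not True = False
not W = not True = False
not W -> L = False -> False = True
G xor (not W -> L) = True xor True = False
not R -> (G xor (not W -> L)) = False -> False = True
Thus #2 is true.

#3: Parsed as not (not L or (K iff not G))

not L = not False = True
not G = not True = False
K iff not G = False iff False = True
not L or (K iff not G) = True or True = True
not (not L or (K iff not G)) = not True = False
Hence #3 is false.

2 of the 3 statements are true (#1, #2).

2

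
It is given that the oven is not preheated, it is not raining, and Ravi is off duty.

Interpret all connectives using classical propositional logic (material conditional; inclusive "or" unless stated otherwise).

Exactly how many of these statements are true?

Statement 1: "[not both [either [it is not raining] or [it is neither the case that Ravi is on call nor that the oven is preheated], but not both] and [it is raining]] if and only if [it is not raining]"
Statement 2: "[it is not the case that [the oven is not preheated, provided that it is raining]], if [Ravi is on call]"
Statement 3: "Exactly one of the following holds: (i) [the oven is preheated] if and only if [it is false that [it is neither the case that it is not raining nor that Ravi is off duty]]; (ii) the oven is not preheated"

3

Let Q = "it is raining" (F), R = "Ravi is on call" (F), P = "the oven is preheated" (F).

Statement 1: This is ((~Q xor (R nor P)) nand Q) <-> ~Q.

~Q = ~F = T
R nor P = F nor F = T
~Q xor (R nor P) = T xor T = F
(~Q xor (R nor P)) nand Q = F nand F = T
~Q = ~F = T
((~Q xor (R nor P)) nand Q) <-> ~Q = T <-> T = T
Thus Statement 1 is true.

Statement 2: In symbols: R -> ~(Q -> ~P)

~P = ~F = T
Q -> ~P = F -> T = T
~(Q -> ~P) = ~T = F
R -> ~(Q -> ~P) = F -> F = T
Thus Statement 2 is true.

Statement 3: Formalization: (P <-> ~(~Q nor ~R)) xor ~P

~Q = ~F = T
~R = ~F = T
~Q nor ~R = T nor T = F
~(~Q nor ~R) = ~F = T
P <-> ~(~Q nor ~R) = F <-> T = F
~P = ~F = T
(P <-> ~(~Q nor ~R)) xor ~P = F xor T = T
So Statement 3 is true.

3 of the 3 statements are true (Statement 1, Statement 2, Statement 3).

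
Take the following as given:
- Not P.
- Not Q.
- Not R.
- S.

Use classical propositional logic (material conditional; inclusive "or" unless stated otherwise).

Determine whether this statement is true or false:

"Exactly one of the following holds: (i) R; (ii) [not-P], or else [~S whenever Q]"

True.

Parsed as R xor (~P | (Q -> ~S))

~P = ~F = T
~S = ~T = F
Q -> ~S = F -> F = T
~P | (Q -> ~S) = T | T = T
R xor (~P | (Q -> ~S)) = F xor T = T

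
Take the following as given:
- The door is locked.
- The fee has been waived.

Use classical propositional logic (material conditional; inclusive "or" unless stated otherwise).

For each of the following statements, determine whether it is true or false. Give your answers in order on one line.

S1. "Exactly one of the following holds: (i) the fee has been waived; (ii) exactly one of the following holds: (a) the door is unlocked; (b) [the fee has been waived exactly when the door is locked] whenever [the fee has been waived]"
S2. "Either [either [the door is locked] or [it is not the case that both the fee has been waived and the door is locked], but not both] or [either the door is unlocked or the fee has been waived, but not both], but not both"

Let W = "the fee has been waived" (True), U = "the door is locked" (True).

S1: In symbols: W xor (not U xor (W -> (W iff U)))

not U = not True = False
W iff U = True iff True = True
W -> (W iff U) = True -> True = True
not U xor (W -> (W iff U)) = False xor True = True
W xor (not U xor (W -> (W iff U))) = True xor True = False
So S1 is false.

S2: In symbols: (U xor (W nand U)) xor (not U xor W)

W nand U = True nand True = False
U xor (W nand U) = True xor False = True
not U = not True = False
not U xor W = False xor True = True
(U xor (W nand U)) xor (not U xor W) = True xor True = False
Thus S2 is false.

S1 F, S2 F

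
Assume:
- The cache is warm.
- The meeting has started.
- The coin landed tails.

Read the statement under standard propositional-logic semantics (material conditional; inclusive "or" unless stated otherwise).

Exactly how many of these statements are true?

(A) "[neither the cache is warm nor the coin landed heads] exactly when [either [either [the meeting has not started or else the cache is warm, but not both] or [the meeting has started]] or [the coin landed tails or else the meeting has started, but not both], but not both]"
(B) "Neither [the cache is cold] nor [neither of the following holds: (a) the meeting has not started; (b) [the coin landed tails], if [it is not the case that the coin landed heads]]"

Let D = "the cache is warm" (T), H = "the coin landed heads" (F), P = "the meeting has started" (T).

(A): This is (D ↓ H) ↔ (((¬P ⊕ D) ∨ P) ⊕ (¬H ⊕ P)).

D ↓ H = T ↓ F = F
¬P = ¬T = F
¬P ⊕ D = F ⊕ T = T
(¬P ⊕ D) ∨ P = T ∨ T = T
¬H = ¬F = T
¬H ⊕ P = T ⊕ T = F
((¬P ⊕ D) ∨ P) ⊕ (¬H ⊕ P) = T ⊕ F = T
(D ↓ H) ↔ (((¬P ⊕ D) ∨ P) ⊕ (¬H ⊕ P)) = F ↔ T = F
Thus (A) is false.

(B): In symbols: ¬D ↓ (¬P ↓ (¬H → ¬H))

¬D = ¬T = F
¬P = ¬T = F
¬H = ¬F = T
¬H = ¬F = T
¬H → ¬H = T → T = T
¬P ↓ (¬H → ¬H) = F ↓ T = F
¬D ↓ (¬P ↓ (¬H → ¬H)) = F ↓ F = T
Hence (B) is true.

True statements: 1 ((B)).

1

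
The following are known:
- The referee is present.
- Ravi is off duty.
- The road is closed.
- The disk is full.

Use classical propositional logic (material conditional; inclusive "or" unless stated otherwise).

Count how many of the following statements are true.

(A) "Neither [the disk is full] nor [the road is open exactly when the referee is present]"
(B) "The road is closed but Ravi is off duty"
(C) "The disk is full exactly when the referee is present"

2

Let S = "the disk is full" (True), M = "the road is closed" (True), U = "the referee is present" (True), K = "Ravi is on call" (False).

(A): Formalization: S nor (not M iff U)

not M = not True = False
not M iff U = False iff True = False
S nor (not M iff U) = True nor False = False
Hence (A) is false.

(B): Parsed as M and not K

not K = not False = True
M and not K = True and True = True
Hence (B) is true.

(C): Parsed as S iff U

S iff U = True iff True = True
So (C) is true.

2 of the 3 statements are true.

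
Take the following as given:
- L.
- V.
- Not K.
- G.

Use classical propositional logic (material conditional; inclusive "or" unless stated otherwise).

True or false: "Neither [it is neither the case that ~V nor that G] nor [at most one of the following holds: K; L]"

false

Formalization: (not V nor G) nor (K nand L)

not V = not True = False
not V nor G = False nor True = False
K nand L = False nand True = True
(not V nor G) nor (K nand L) = False nor True = False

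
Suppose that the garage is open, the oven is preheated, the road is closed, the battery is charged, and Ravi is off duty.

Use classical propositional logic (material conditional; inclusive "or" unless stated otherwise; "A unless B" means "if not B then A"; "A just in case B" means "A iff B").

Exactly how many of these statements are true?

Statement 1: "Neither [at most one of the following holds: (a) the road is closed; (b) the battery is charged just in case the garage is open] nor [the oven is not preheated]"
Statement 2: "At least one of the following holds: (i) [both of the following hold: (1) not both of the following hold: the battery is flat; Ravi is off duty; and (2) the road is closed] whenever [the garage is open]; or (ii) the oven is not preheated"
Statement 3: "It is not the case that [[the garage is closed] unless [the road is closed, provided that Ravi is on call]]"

Let U = "the road is closed" (T), R = "the battery is charged" (T), S = "the garage is closed" (F), H = "the oven is preheated" (T), G = "Ravi is on call" (F).

Statement 1: Formalization: (U nand (R <-> ~S)) nor ~H

~S = ~F = T
R <-> ~S = T <-> T = T
U nand (R <-> ~S) = T nand T = F
~H = ~T = F
(U nand (R <-> ~S)) nor ~H = F nor F = T
Hence Statement 1 is true.

Statement 2: Parsed as (~S -> ((~R nand ~G) & U)) | ~H

~S = ~F = T
~R = ~T = F
~G = ~F = T
~R nand ~G = F nand T = T
(~R nand ~G) & U = T & T = T
~S -> ((~R nand ~G) & U) = T -> T = T
~H = ~T = F
(~S -> ((~R nand ~G) & U)) | ~H = T | F = T
Hence Statement 2 is true.

Statement 3: Formalization: ~(S | (G -> U))

G -> U = F -> T = T
S | (G -> U) = F | T = T
~(S | (G -> U)) = ~T = F
Hence Statement 3 is false.

2 of the 3 statements are true.

2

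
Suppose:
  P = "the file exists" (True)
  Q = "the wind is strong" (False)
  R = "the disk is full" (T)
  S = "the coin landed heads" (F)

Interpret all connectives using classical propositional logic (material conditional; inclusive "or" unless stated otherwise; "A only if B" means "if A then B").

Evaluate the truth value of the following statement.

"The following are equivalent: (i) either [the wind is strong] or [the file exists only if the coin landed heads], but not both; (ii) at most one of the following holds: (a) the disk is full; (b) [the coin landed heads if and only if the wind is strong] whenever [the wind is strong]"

The statement is true.

This is (Q xor (P -> S)) iff (R nand (Q -> (S iff Q))).

P -> S = True -> False = False
Q xor (P -> S) = False xor False = False
S iff Q = False iff False = True
Q -> (S iff Q) = False -> True = True
R nand (Q -> (S iff Q)) = True nand True = False
(Q xor (P -> S)) iff (R nand (Q -> (S iff Q))) = False iff False = True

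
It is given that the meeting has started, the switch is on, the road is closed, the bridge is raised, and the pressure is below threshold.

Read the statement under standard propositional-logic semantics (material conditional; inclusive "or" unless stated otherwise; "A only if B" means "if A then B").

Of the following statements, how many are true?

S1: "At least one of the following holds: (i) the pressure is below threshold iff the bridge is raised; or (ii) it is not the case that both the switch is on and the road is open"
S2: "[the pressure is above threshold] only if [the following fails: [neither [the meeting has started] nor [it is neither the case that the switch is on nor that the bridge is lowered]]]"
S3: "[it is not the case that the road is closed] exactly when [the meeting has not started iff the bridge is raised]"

3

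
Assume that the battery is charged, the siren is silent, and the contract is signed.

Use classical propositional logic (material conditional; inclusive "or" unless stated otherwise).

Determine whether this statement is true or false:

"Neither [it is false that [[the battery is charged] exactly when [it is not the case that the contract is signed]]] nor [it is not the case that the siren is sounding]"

False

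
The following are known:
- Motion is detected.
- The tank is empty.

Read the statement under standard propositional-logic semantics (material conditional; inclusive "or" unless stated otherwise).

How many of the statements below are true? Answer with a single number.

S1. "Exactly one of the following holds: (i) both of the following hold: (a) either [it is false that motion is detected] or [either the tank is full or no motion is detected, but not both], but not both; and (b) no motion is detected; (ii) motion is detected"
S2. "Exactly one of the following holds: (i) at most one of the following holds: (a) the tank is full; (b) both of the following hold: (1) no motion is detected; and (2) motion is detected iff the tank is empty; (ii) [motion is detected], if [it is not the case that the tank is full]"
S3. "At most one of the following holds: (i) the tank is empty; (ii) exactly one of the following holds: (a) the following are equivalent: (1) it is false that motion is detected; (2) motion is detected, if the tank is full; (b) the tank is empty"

1

Let P = "motion is detected" (T), Q = "the tank is full" (F).

S1: Parsed as ((~P xor (Q xor ~P)) & ~P) xor P

~P = ~T = F
~P = ~T = F
Q xor ~P = F xor F = F
~P xor (Q xor ~P) = F xor F = F
~P = ~T = F
(~P xor (Q xor ~P)) & ~P = F & F = F
((~P xor (Q xor ~P)) & ~P) xor P = F xor T = T
Thus S1 is true.

S2: In symbols: (Q nand (~P & (P <-> ~Q))) xor (~Q -> P)

~P = ~T = F
~Q = ~F = T
P <-> ~Q = T <-> T = T
~P & (P <-> ~Q) = F & T = F
Q nand (~P & (P <-> ~Q)) = F nand F = T
~Q = ~F = T
~Q -> P = T -> T = T
(Q nand (~P & (P <-> ~Q))) xor (~Q -> P) = T xor T = F
Thus S2 is false.

S3: Formalization: ~Q nand ((~P <-> (Q -> P)) xor ~Q)

~Q = ~F = T
~P = ~T = F
Q -> P = F -> T = T
~P <-> (Q -> P) = F <-> T = F
~Q = ~F = T
(~P <-> (Q -> P)) xor ~Q = F xor T = T
~Q nand ((~P <-> (Q -> P)) xor ~Q) = T nand T = F
Thus S3 is false.

1 of the 3 statements is true.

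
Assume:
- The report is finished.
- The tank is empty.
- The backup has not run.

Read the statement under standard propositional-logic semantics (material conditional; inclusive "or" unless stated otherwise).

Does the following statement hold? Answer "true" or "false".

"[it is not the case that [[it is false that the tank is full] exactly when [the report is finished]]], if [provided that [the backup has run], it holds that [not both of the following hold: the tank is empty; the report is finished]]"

Let R = "the backup has run" (F), Q = "the tank is full" (F), P = "the report is finished" (T).
Formalization: (R -> (~Q nand P)) -> ~(~Q <-> P)

~Q = ~F = T
~Q nand P = T nand T = F
R -> (~Q nand P) = F -> F = T
~Q = ~F = T
~Q <-> P = T <-> T = T
~(~Q <-> P) = ~T = F
(R -> (~Q nand P)) -> ~(~Q <-> P) = T -> F = F

false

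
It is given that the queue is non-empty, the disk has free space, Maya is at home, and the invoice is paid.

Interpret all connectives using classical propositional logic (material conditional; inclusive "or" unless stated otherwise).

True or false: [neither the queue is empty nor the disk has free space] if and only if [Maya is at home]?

Let P = "the queue is empty" (False), Q = "the disk is full" (False), R = "Maya is at home" (True).
Parsed as (P nor not Q) iff R

not Q = not False = True
P nor not Q = False nor True = False
(P nor not Q) iff R = False iff True = False

false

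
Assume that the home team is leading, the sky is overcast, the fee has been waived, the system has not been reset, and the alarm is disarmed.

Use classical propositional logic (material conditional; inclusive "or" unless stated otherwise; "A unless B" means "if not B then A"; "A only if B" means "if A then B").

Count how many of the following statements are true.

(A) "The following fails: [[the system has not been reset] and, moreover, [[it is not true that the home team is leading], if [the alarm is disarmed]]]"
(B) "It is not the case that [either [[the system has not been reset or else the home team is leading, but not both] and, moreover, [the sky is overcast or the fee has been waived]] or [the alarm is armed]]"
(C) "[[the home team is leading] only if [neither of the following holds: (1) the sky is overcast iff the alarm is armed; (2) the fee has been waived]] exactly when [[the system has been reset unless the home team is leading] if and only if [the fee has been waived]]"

2

Let P = "the system has been reset" (F), S = "the alarm is armed" (F), G = "the home team is leading" (T), K = "the sky is overcast" (T), R = "the fee has been waived" (T).

(A): In symbols: ¬(¬P ∧ (¬S → ¬G))

¬P = ¬F = T
¬S = ¬F = T
¬G = ¬T = F
¬S → ¬G = T → F = F
¬P ∧ (¬S → ¬G) = T ∧ F = F
¬(¬P ∧ (¬S → ¬G)) = ¬F = T
Hence (A) is true.

(B): Parsed as ¬(((¬P ⊕ G) ∧ (K ∨ R)) ∨ S)

¬P = ¬F = T
¬P ⊕ G = T ⊕ T = F
K ∨ R = T ∨ T = T
(¬P ⊕ G) ∧ (K ∨ R) = F ∧ T = F
((¬P ⊕ G) ∧ (K ∨ R)) ∨ S = F ∨ F = F
¬(((¬P ⊕ G) ∧ (K ∨ R)) ∨ S) = ¬F = T
So (B) is true.

(C): Parsed as (G → ((K ↔ S) ↓ R)) ↔ ((P ∨ G) ↔ R)

K ↔ S = T ↔ F = F
(K ↔ S) ↓ R = F ↓ T = F
G → ((K ↔ S) ↓ R) = T → F = F
P ∨ G = F ∨ T = T
(P ∨ G) ↔ R = T ↔ T = T
(G → ((K ↔ S) ↓ R)) ↔ ((P ∨ G) ↔ R) = F ↔ T = F
Hence (C) is false.

Count: 2.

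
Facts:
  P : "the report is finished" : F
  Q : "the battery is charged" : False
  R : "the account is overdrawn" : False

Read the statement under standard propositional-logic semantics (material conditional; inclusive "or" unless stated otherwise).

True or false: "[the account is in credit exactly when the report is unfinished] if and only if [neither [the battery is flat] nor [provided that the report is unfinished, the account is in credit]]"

false

Values: R=F, P=F, Q=F.
This is (¬R ↔ ¬P) ↔ (¬Q ↓ (¬P → ¬R)).

¬R = ¬F = T
¬P = ¬F = T
¬R ↔ ¬P = T ↔ T = T
¬Q = ¬F = T
¬P = ¬F = T
¬R = ¬F = T
¬P → ¬R = T → T = T
¬Q ↓ (¬P → ¬R) = T ↓ T = F
(¬R ↔ ¬P) ↔ (¬Q ↓ (¬P → ¬R)) = T ↔ F = F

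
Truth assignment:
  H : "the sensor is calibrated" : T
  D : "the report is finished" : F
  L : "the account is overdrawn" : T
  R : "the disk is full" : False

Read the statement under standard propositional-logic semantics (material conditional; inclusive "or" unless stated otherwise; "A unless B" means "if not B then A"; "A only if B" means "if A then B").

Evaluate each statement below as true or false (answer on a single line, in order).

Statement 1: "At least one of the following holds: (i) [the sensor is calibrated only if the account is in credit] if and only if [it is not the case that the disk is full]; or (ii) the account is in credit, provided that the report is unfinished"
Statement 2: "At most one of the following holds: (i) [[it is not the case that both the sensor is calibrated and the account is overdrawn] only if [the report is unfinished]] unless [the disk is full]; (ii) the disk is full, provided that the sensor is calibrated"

Statement 1 False / Statement 2 True

Statement 1: Parsed as ((H → ¬L) ↔ ¬R) ∨ (¬D → ¬L)

¬L = ¬T = F
H → ¬L = T → F = F
¬R = ¬F = T
(H → ¬L) ↔ ¬R = F ↔ T = F
¬D = ¬F = T
¬L = ¬T = F
¬D → ¬L = T → F = F
((H → ¬L) ↔ ¬R) ∨ (¬D → ¬L) = F ∨ F = F
So Statement 1 is false.

Statement 2: Parsed as (((H ↑ L) → ¬D) ∨ R) ↑ (H → R)

H ↑ L = T ↑ T = F
¬D = ¬F = T
(H ↑ L) → ¬D = F → T = T
((H ↑ L) → ¬D) ∨ R = T ∨ F = T
H → R = T → F = F
(((H ↑ L) → ¬D) ∨ R) ↑ (H → R) = T ↑ F = T
Hence Statement 2 is true.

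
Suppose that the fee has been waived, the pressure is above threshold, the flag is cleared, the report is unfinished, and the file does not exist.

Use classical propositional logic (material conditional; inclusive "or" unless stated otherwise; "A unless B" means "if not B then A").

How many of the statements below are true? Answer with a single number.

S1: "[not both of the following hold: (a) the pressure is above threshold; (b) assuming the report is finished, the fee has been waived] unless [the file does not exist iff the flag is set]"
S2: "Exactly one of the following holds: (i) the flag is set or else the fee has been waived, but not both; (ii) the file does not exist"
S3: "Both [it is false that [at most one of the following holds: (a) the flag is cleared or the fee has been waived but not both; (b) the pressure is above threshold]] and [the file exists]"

0

Let L = "the pressure is above threshold" (True), P = "the report is finished" (False), S = "the fee has been waived" (True), V = "the file exists" (False), W = "the flag is set" (False).

S1: Formalization: (L nand (P -> S)) or (not V iff W)

P -> S = False -> True = True
L nand (P -> S) = True nand True = False
not V = not False = True
not V iff W = True iff False = False
(L nand (P -> S)) or (not V iff W) = False or False = False
Thus S1 is false.

S2: Parsed as (W xor S) xor not V

W xor S = False xor True = True
not V = not False = True
(W xor S) xor not V = True xor True = False
So S2 is false.

S3: Parsed as not ((not W xor S) nand L) and V

not W = not False = True
not W xor S = True xor True = False
(not W xor S) nand L = False nand True = True
not ((not W xor S) nand L) = not True = False
not ((not W xor S) nand L) and V = False and False = False
So S3 is false.

0 of the 3 statements are true (none).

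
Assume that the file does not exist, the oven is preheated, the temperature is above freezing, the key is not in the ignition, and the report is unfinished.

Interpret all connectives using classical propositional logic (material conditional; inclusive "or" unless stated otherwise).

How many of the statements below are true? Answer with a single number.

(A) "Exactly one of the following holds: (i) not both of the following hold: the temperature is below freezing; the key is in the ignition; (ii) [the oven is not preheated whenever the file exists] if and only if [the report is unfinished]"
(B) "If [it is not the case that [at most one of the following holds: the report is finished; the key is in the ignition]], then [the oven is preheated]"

1

Let L = "the temperature is below freezing" (False), U = "the key is in the ignition" (False), S = "the file exists" (False), N = "the oven is preheated" (True), G = "the report is finished" (False).

(A): In symbols: (L nand U) xor ((S -> not N) iff not G)

L nand U = False nand False = True
not N = not True = False
S -> not N = False -> False = True
not G = not False = True
(S -> not N) iff not G = True iff True = True
(L nand U) xor ((S -> not N) iff not G) = True xor True = False
Hence (A) is false.

(B): Formalization: not (G nand U) -> N

G nand U = False nand False = True
not (G nand U) = not True = False
not (G nand U) -> N = False -> True = True
So (B) is true.

True statements: 1 ((B)).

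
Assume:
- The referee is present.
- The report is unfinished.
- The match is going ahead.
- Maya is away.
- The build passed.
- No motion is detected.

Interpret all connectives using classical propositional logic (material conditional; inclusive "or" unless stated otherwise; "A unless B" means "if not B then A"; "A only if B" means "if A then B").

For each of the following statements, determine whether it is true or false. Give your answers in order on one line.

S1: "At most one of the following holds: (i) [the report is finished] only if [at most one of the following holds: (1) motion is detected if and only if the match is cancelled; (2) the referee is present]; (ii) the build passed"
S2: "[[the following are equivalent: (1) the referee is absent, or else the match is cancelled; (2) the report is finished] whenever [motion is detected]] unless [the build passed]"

S1 F / S2 T

Let Q = "the report is finished" (False), V = "motion is detected" (False), R = "the match is cancelled" (False), P = "the referee is present" (True), U = "the build passed" (True).

S1: Formalization: (Q -> ((V iff R) nand P)) nand U

V iff R = False iff False = True
(V iff R) nand P = True nand True = False
Q -> ((V iff R) nand P) = False -> False = True
(Q -> ((V iff R) nand P)) nand U = True nand True = False
So S1 is false.

S2: Parsed as (V -> ((not P or R) iff Q)) or U

not P = not True = False
not P or R = False or False = False
(not P or R) iff Q = False iff False = True
V -> ((not P or R) iff Q) = False -> True = True
(V -> ((not P or R) iff Q)) or U = True or True = True
So S2 is true.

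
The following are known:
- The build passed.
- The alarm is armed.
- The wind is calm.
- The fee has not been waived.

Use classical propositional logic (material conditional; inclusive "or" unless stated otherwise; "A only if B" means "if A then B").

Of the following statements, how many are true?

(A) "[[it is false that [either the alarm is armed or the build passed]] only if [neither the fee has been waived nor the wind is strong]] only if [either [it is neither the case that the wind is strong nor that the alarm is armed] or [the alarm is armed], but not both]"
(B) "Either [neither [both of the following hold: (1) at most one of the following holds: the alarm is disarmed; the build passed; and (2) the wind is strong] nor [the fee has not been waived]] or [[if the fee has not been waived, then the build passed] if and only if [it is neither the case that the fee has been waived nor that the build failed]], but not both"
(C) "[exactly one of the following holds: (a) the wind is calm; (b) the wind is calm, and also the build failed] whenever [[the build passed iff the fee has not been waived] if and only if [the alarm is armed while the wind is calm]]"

Let Q = "the alarm is armed" (True), P = "the build passed" (True), S = "the fee has been waived" (False), R = "the wind is strong" (False).

(A): Parsed as (not (Q or P) -> (S nor R)) -> ((R nor Q) xor Q)

Q or P = True or True = True
not (Q or P) = not True = False
S nor R = False nor False = True
not (Q or P) -> (S nor R) = False -> True = True
R nor Q = False nor True = False
(R nor Q) xor Q = False xor True = True
(not (Q or P) -> (S nor R)) -> ((R nor Q) xor Q) = True -> True = True
Hence (A) is true.

(B): This is (((not Q nand P) and R) nor not S) xor ((not S -> P) iff (S nor not P)).

not Q = not True = False
not Q nand P = False nand True = True
(not Q nand P) and R = True and False = False
not S = not False = True
((not Q nand P) and R) nor not S = False nor True = False
not S = not False = True
not S -> P = True -> True = True
not P = not True = False
S nor not P = False nor False = True
(not S -> P) iff (S nor not P) = True iff True = True
(((not Q nand P) and R) nor not S) xor ((not S -> P) iff (S nor not P)) = False xor True = True
So (B) is true.

(C): Formalization: ((P iff not S) iff (Q and not R)) -> (not R xor (not R and not P))

not S = not False = True
P iff not S = True iff True = True
not R = not False = True
Q and not R = True and True = True
(P iff not S) iff (Q and not R) = True iff True = True
not R = not False = True
not R = not False = True
not P = not True = False
not R and not P = True and False = False
not R xor (not R and not P) = True xor False = True
((P iff not S) iff (Q and not R)) -> (not R xor (not R and not P)) = True -> True = True
So (C) is true.

Count: 3.

3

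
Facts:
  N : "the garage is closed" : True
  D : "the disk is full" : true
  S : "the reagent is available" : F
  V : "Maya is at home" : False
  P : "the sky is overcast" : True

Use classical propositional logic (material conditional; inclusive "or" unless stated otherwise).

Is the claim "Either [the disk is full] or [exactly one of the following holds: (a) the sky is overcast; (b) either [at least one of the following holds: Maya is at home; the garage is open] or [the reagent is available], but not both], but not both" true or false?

False

This is D xor (P xor ((V | ~N) xor S)).

~N = ~T = F
V | ~N = F | F = F
(V | ~N) xor S = F xor F = F
P xor ((V | ~N) xor S) = T xor F = T
D xor (P xor ((V | ~N) xor S)) = T xor T = F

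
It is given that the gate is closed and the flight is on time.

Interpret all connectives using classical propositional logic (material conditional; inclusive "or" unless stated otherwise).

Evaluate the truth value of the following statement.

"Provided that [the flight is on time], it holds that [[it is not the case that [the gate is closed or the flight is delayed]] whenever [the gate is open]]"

True.

Let S = "the flight is delayed" (F), N = "the gate is open" (F).
Parsed as ~S -> (N -> ~(~N | S))

~S = ~F = T
~N = ~F = T
~N | S = T | F = T
~(~N | S) = ~T = F
N -> ~(~N | S) = F -> F = T
~S -> (N -> ~(~N | S)) = T -> T = T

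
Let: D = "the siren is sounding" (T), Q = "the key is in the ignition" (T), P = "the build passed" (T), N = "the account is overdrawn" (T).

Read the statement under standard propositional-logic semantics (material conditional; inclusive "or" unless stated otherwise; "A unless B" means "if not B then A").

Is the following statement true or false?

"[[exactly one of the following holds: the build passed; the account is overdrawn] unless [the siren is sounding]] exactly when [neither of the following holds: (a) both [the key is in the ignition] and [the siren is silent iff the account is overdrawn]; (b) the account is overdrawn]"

Formalization: ((P ⊕ N) ∨ D) ↔ ((Q ∧ (¬D ↔ N)) ↓ N)

P ⊕ N = T ⊕ T = F
(P ⊕ N) ∨ D = F ∨ T = T
¬D = ¬T = F
¬D ↔ N = F ↔ T = F
Q ∧ (¬D ↔ N) = T ∧ F = F
(Q ∧ (¬D ↔ N)) ↓ N = F ↓ T = F
((P ⊕ N) ∨ D) ↔ ((Q ∧ (¬D ↔ N)) ↓ N) = T ↔ F = F

The statement is false.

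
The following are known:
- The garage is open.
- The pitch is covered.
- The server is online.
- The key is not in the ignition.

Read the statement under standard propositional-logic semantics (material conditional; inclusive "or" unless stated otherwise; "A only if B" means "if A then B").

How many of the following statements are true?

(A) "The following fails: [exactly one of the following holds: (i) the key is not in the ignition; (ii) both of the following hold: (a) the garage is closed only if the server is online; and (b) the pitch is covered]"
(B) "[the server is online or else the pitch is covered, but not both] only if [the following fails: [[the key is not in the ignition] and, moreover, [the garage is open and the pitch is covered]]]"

2

Let S = "the key is in the ignition" (F), P = "the garage is closed" (F), R = "the server is online" (T), Q = "the pitch is covered" (T).

(A): Formalization: ~(~S xor ((P -> R) & Q))

~S = ~F = T
P -> R = F -> T = T
(P -> R) & Q = T & T = T
~S xor ((P -> R) & Q) = T xor T = F
~(~S xor ((P -> R) & Q)) = ~F = T
Thus (A) is true.

(B): In symbols: (R xor Q) -> ~(~S & (~P & Q))

R xor Q = T xor T = F
~S = ~F = T
~P = ~F = T
~P & Q = T & T = T
~S & (~P & Q) = T & T = T
~(~S & (~P & Q)) = ~T = F
(R xor Q) -> ~(~S & (~P & Q)) = F -> F = T
So (B) is true.

Count: 2.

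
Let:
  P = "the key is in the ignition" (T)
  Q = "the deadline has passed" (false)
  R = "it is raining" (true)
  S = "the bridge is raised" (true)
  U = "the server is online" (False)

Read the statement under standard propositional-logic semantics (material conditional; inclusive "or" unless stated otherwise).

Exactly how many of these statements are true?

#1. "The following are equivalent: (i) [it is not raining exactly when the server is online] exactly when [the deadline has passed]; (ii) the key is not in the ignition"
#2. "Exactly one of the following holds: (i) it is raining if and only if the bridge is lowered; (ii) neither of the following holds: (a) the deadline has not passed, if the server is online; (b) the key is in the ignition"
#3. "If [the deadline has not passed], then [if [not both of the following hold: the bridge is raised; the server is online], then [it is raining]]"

2

#1: Formalization: ((~R <-> U) <-> Q) <-> ~P

~R = ~T = F
~R <-> U = F <-> F = T
(~R <-> U) <-> Q = T <-> F = F
~P = ~T = F
((~R <-> U) <-> Q) <-> ~P = F <-> F = T
Thus #1 is true.

#2: Formalization: (R <-> ~S) xor ((U -> ~Q) nor P)

~S = ~T = F
R <-> ~S = T <-> F = F
~Q = ~F = T
U -> ~Q = F -> T = T
(U -> ~Q) nor P = T nor T = F
(R <-> ~S) xor ((U -> ~Q) nor P) = F xor F = F
So #2 is false.

#3: Formalization: ~Q -> ((S nand U) -> R)

~Q = ~F = T
S nand U = T nand F = T
(S nand U) -> R = T -> T = T
~Q -> ((S nand U) -> R) = T -> T = T
Hence #3 is true.

True statements: 2.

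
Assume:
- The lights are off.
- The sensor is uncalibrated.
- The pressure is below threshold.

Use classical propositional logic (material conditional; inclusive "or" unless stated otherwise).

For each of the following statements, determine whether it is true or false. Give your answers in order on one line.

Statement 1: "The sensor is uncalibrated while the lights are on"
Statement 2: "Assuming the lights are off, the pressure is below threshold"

Let W = "the sensor is calibrated" (F), L = "the lights are on" (F), G = "the pressure is above threshold" (F).

Statement 1: Formalization: ~W & L

~W = ~F = T
~W & L = T & F = F
Hence Statement 1 is false.

Statement 2: Parsed as ~L -> ~G

~L = ~F = T
~G = ~F = T
~L -> ~G = T -> T = T
So Statement 2 is true.

Statement 1 false; Statement 2 true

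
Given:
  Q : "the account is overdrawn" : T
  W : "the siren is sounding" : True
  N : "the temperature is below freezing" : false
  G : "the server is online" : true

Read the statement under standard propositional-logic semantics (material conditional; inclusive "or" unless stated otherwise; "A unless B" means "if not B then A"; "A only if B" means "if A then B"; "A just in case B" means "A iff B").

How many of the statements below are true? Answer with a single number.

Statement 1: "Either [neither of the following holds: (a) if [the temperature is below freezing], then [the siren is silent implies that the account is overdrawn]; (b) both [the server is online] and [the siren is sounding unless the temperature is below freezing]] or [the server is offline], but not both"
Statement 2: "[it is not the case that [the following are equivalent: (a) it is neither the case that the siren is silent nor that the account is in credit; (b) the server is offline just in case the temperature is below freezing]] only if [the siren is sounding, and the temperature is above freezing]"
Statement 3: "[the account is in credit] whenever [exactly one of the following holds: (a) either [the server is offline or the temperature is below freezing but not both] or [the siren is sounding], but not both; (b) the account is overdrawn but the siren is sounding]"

2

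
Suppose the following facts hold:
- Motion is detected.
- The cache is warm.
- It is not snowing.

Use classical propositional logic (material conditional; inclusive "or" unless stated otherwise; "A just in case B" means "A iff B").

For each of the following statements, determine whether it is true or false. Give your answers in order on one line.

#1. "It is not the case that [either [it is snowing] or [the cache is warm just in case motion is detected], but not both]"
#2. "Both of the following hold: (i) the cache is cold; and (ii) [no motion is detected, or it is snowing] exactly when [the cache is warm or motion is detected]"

#1 False / #2 False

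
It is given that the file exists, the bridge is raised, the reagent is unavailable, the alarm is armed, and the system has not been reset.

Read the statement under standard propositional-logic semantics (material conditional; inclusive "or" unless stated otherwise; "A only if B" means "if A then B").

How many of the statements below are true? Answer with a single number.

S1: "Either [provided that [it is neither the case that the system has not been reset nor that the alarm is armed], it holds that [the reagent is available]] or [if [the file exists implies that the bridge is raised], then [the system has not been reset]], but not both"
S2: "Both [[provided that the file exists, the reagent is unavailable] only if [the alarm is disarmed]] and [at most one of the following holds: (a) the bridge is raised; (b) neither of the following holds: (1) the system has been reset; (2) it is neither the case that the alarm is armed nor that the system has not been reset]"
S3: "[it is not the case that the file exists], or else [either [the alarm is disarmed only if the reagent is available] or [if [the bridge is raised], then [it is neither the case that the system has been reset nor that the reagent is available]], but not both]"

Let U = "the system has been reset" (F), S = "the alarm is armed" (T), R = "the reagent is available" (F), P = "the file exists" (T), Q = "the bridge is raised" (T).

S1: Parsed as ((~U nor S) -> R) xor ((P -> Q) -> ~U)

~U = ~F = T
~U nor S = T nor T = F
(~U nor S) -> R = F -> F = T
P -> Q = T -> T = T
~U = ~F = T
(P -> Q) -> ~U = T -> T = T
((~U nor S) -> R) xor ((P -> Q) -> ~U) = T xor T = F
So S1 is false.

S2: This is ((P -> ~R) -> ~S) & (Q nand (U nor (S nor ~U))).

~R = ~F = T
P -> ~R = T -> T = T
~S = ~T = F
(P -> ~R) -> ~S = T -> F = F
~U = ~F = T
S nor ~U = T nor T = F
U nor (S nor ~U) = F nor F = T
Q nand (U nor (S nor ~U)) = T nand T = F
((P -> ~R) -> ~S) & (Q nand (U nor (S nor ~U))) = F & F = F
Hence S2 is false.

S3: Parsed as ~P | ((~S -> R) xor (Q -> (U nor R)))

~P = ~T = F
~S = ~T = F
~S -> R = F -> F = T
U nor R = F nor F = T
Q -> (U nor R) = T -> T = T
(~S -> R) xor (Q -> (U nor R)) = T xor T = F
~P | ((~S -> R) xor (Q -> (U nor R))) = F | F = F
Thus S3 is false.

Count: 0.

0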